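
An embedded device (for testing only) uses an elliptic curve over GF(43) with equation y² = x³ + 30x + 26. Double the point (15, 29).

(29, 1)

tangent at (15, 29): λ = (3·15² + 30)/(2·29) ≡ 17/15. 15⁻¹ ≡ 23 (mod 43) since 15·23 = 345 ≡ 1, so λ ≡ 17·23 ≡ 4.
  x = λ² - 15 - 15 = 16 - 30 ≡ 29; y = λ·(15 - 29) - 29 ≡ 1. → (29, 1)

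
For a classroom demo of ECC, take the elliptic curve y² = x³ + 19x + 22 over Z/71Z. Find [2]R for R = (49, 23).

tangent at (49, 23): λ = (3·49² + 19)/(2·23) ≡ 51/46. 46⁻¹ ≡ 17 (mod 71) since 46·17 = 782 ≡ 1, so λ ≡ 51·17 ≡ 15.
  x = λ² - 49 - 49 = 225 - 98 ≡ 56; y = λ·(49 - 56) - 23 ≡ 14. → (56, 14)

(56, 14)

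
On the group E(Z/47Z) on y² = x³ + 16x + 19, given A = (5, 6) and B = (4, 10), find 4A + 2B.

First 4A:
Repeated addition: build up to 4A.
2A: tangent at (5, 6): λ = (3·5² + 16)/(2·6) ≡ 44/12. 12⁻¹ ≡ 4 (mod 47), so λ ≡ 44·4 ≡ 35.
  x = λ² - 5 - 5 = 1225 - 10 ≡ 40; y = λ·(5 - 40) - 6 ≡ 38. → (40, 38)
3A: (40, 38) + (5, 6). λ = (6 - 38)/(5 - 40) ≡ 15/12 mod 47. 12⁻¹ ≡ 4 (mod 47) since 12·4 = 48 ≡ 1, so λ ≡ 13.
  x = λ² - 40 - 5 = 169 - 45 ≡ 30; y = λ·(40 - 30) - 38 ≡ 45. → (30, 45)
4A: (30, 45) + (5, 6). λ = (6 - 45)/(5 - 30) ≡ 8/22 mod 47. 22⁻¹ ≡ 15 (mod 47), so λ ≡ 26.
  x = λ² - 30 - 5 = 676 - 35 ≡ 30; y = λ·(30 - 30) - 45 ≡ 2. → (30, 2)
4A = (30, 2).
Next 2B:
Repeated addition: build up to 2B.
2B: tangent at (4, 10): λ = (3·4² + 16)/(2·10) ≡ 17/20. 20⁻¹ ≡ 40 (mod 47), so λ ≡ 17·40 ≡ 22.
  x = λ² - 4 - 4 = 484 - 8 ≡ 6; y = λ·(4 - 6) - 10 ≡ 40. → (6, 40)
2B = (6, 40).
Finally 4A + 2B:
(30, 2) + (6, 40). λ = (40 - 2)/(6 - 30) ≡ 38/23 mod 47. 23⁻¹ ≡ 45 (mod 47) since 23·45 = 1035 ≡ 1, so λ ≡ 18.
  x = λ² - 30 - 6 = 324 - 36 ≡ 6; y = λ·(30 - 6) - 2 ≡ 7. → (6, 7)

(6, 7)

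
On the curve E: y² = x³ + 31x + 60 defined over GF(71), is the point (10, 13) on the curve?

no

y² = 13² ≡ 27; x³ + 31x + 60 = 1370 ≡ 21 (mod 71). 27 ≠ 21.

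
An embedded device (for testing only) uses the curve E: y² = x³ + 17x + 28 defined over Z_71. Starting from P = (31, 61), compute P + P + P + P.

(7, 63)

Repeated addition: build up to 4P.
2P: tangent at (31, 61): λ = (3·31² + 17)/(2·61) ≡ 60/51. 51⁻¹ ≡ 39 (mod 71) since 51·39 = 1989 ≡ 1, so λ ≡ 60·39 ≡ 68.
  x = λ² - 31 - 31 = 4624 - 62 ≡ 18; y = λ·(31 - 18) - 61 ≡ 42. → (18, 42)
3P: (18, 42) + (31, 61). λ = (61 - 42)/(31 - 18) ≡ 19/13 mod 71. 13⁻¹ ≡ 11 (mod 71), so λ ≡ 67.
  x = λ² - 18 - 31 = 4489 - 49 ≡ 38; y = λ·(18 - 38) - 42 ≡ 38. → (38, 38)
4P: (38, 38) + (31, 61). λ = (61 - 38)/(31 - 38) ≡ 23/64 mod 71. 64⁻¹ ≡ 10 (mod 71), so λ ≡ 17.
  x = λ² - 38 - 31 = 289 - 69 ≡ 7; y = λ·(38 - 7) - 38 ≡ 63. → (7, 63)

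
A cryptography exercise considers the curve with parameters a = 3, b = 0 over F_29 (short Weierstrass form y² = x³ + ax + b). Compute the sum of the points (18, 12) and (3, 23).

(18, 12) + (3, 23). λ = (23 - 12)/(3 - 18) ≡ 11/14 mod 29. 14⁻¹ ≡ 27 (mod 29), so λ ≡ 7.
  x = λ² - 18 - 3 = 49 - 21 ≡ 28; y = λ·(18 - 28) - 12 ≡ 5. → (28, 5)

(28, 5)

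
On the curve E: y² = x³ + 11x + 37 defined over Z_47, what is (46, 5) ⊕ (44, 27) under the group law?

(31, 18)

(46, 5) + (44, 27). λ = (27 - 5)/(44 - 46) ≡ 22/45 mod 47. 45⁻¹ ≡ 23 (mod 47) since 45·23 = 1035 ≡ 1, so λ ≡ 36.
  x = λ² - 46 - 44 = 1296 - 90 ≡ 31; y = λ·(46 - 31) - 5 ≡ 18. → (31, 18)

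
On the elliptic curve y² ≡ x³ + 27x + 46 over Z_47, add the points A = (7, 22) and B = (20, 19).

(22, 14)

(7, 22) + (20, 19). λ = (19 - 22)/(20 - 7) ≡ 44/13 mod 47. 13⁻¹ ≡ 29 (mod 47) since 13·29 = 377 ≡ 1, so λ ≡ 7.
  x = λ² - 7 - 20 = 49 - 27 ≡ 22; y = λ·(7 - 22) - 22 ≡ 14. → (22, 14)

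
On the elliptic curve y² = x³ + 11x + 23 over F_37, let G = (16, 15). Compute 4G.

(35, 20)

Repeated addition: build up to 4G.
2G: tangent at (16, 15): λ = (3·16² + 11)/(2·15) ≡ 2/30. 30⁻¹ ≡ 21 (mod 37), so λ ≡ 2·21 ≡ 5.
  x = λ² - 16 - 16 = 25 - 32 ≡ 30; y = λ·(16 - 30) - 15 ≡ 26. → (30, 26)
3G: (30, 26) + (16, 15). λ = (15 - 26)/(16 - 30) ≡ 26/23 mod 37. 23⁻¹ ≡ 29 (mod 37), so λ ≡ 14.
  x = λ² - 30 - 16 = 196 - 46 ≡ 2; y = λ·(30 - 2) - 26 ≡ 33. → (2, 33)
4G: (2, 33) + (16, 15). λ = (15 - 33)/(16 - 2) ≡ 19/14 mod 37. 14⁻¹ ≡ 8 (mod 37) since 14·8 = 112 ≡ 1, so λ ≡ 4.
  x = λ² - 2 - 16 = 16 - 18 ≡ 35; y = λ·(2 - 35) - 33 ≡ 20. → (35, 20)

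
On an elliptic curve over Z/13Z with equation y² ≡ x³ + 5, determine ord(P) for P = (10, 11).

2P: tangent at (10, 11): λ = (3·10² + 0)/(2·11) ≡ 1/9. 9⁻¹ ≡ 3 (mod 13), so λ ≡ 1·3 ≡ 3.
  x = λ² - 10 - 10 = 9 - 20 ≡ 2; y = λ·(10 - 2) - 11 ≡ 0. → (2, 0)
3P: (2, 0) + (10, 11). λ = (11 - 0)/(10 - 2) ≡ 11/8 mod 13. 8⁻¹ ≡ 5 (mod 13) since 8·5 = 40 ≡ 1, so λ ≡ 3.
  x = λ² - 2 - 10 = 9 - 12 ≡ 10; y = λ·(2 - 10) - 0 ≡ 2. → (10, 2)
4P: (10, 2) + (10, 11): same x and y₁ ≡ -y₂, so the sum is the point at infinity.
4P = the point at infinity, so the order is 4.

4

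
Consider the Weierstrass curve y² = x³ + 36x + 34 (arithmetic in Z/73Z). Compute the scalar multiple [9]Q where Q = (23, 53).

(45, 54)

Repeated addition: build up to 9Q.
2Q: tangent at (23, 53): λ = (3·23² + 36)/(2·53) ≡ 17/33. 33⁻¹ ≡ 31 (mod 73) since 33·31 = 1023 ≡ 1, so λ ≡ 17·31 ≡ 16.
  x = λ² - 23 - 23 = 256 - 46 ≡ 64; y = λ·(23 - 64) - 53 ≡ 21. → (64, 21)
3Q: (64, 21) + (23, 53). λ = (53 - 21)/(23 - 64) ≡ 32/32 mod 73. 32⁻¹ ≡ 16 (mod 73) since 32·16 = 512 ≡ 1, so λ ≡ 1.
  x = λ² - 64 - 23 = 1 - 87 ≡ 60; y = λ·(64 - 60) - 21 ≡ 56. → (60, 56)
4Q: (60, 56) + (23, 53). λ = (53 - 56)/(23 - 60) ≡ 70/36 mod 73. 36⁻¹ ≡ 71 (mod 73) since 36·71 = 2556 ≡ 1, so λ ≡ 6.
  x = λ² - 60 - 23 = 36 - 83 ≡ 26; y = λ·(60 - 26) - 56 ≡ 2. → (26, 2)
5Q: (26, 2) + (23, 53). λ = (53 - 2)/(23 - 26) ≡ 51/70 mod 73. 70⁻¹ ≡ 24 (mod 73), so λ ≡ 56.
  x = λ² - 26 - 23 = 3136 - 49 ≡ 21; y = λ·(26 - 21) - 2 ≡ 59. → (21, 59)
6Q: (21, 59) + (23, 53). λ = (53 - 59)/(23 - 21) ≡ 67/2 mod 73. 2⁻¹ ≡ 37 (mod 73), so λ ≡ 70.
  x = λ² - 21 - 23 = 4900 - 44 ≡ 38; y = λ·(21 - 38) - 59 ≡ 65. → (38, 65)
7Q: (38, 65) + (23, 53). λ = (53 - 65)/(23 - 38) ≡ 61/58 mod 73. 58⁻¹ ≡ 34 (mod 73), so λ ≡ 30.
  x = λ² - 38 - 23 = 900 - 61 ≡ 36; y = λ·(38 - 36) - 65 ≡ 68. → (36, 68)
8Q: (36, 68) + (23, 53). λ = (53 - 68)/(23 - 36) ≡ 58/60 mod 73. 60⁻¹ ≡ 28 (mod 73) since 60·28 = 1680 ≡ 1, so λ ≡ 18.
  x = λ² - 36 - 23 = 324 - 59 ≡ 46; y = λ·(36 - 46) - 68 ≡ 44. → (46, 44)
9Q: (46, 44) + (23, 53). λ = (53 - 44)/(23 - 46) ≡ 9/50 mod 73. 50⁻¹ ≡ 19 (mod 73), so λ ≡ 25.
  x = λ² - 46 - 23 = 625 - 69 ≡ 45; y = λ·(46 - 45) - 44 ≡ 54. → (45, 54)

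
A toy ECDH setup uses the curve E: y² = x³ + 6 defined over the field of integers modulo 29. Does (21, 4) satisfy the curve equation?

yes

y² = 4² ≡ 16; x³ + 0x + 6 = 9267 ≡ 16 (mod 29). 16 = 16.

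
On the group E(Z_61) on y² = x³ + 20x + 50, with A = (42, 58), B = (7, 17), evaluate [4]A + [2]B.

First 4A:
Double-and-add on 4 = (100)₂. Start with A = (42, 58) for the leading 1-bit.
double: tangent at (42, 58): λ = (3·42² + 20)/(2·58) ≡ 5/55. 55⁻¹ ≡ 10 (mod 61) since 55·10 = 550 ≡ 1, so λ ≡ 5·10 ≡ 50.
  x = λ² - 42 - 42 = 2500 - 84 ≡ 37; y = λ·(42 - 37) - 58 ≡ 9. → (37, 9)
double: tangent at (37, 9): λ = (3·37² + 20)/(2·9) ≡ 40/18. 18⁻¹ ≡ 17 (mod 61), so λ ≡ 40·17 ≡ 9.
  x = λ² - 37 - 37 = 81 - 74 ≡ 7; y = λ·(37 - 7) - 9 ≡ 17. → (7, 17)
4A = (7, 17).
Next 2B:
Repeated addition: build up to 2B.
2B: tangent at (7, 17): λ = (3·7² + 20)/(2·17) ≡ 45/34. 34⁻¹ ≡ 9 (mod 61), so λ ≡ 45·9 ≡ 39.
  x = λ² - 7 - 7 = 1521 - 14 ≡ 43; y = λ·(7 - 43) - 17 ≡ 43. → (43, 43)
2B = (43, 43).
Finally 4A + 2B:
(7, 17) + (43, 43). λ = (43 - 17)/(43 - 7) ≡ 26/36 mod 61. 36⁻¹ ≡ 39 (mod 61), so λ ≡ 38.
  x = λ² - 7 - 43 = 1444 - 50 ≡ 52; y = λ·(7 - 52) - 17 ≡ 42. → (52, 42)

(52, 42)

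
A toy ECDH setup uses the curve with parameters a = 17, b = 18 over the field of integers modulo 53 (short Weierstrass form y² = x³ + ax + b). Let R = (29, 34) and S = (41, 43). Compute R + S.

(20, 39)

(29, 34) + (41, 43). λ = (43 - 34)/(41 - 29) ≡ 9/12 mod 53. 12⁻¹ ≡ 31 (mod 53), so λ ≡ 14.
  x = λ² - 29 - 41 = 196 - 70 ≡ 20; y = λ·(29 - 20) - 34 ≡ 39. → (20, 39)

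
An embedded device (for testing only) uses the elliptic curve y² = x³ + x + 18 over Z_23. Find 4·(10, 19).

Write Q = (10, 19).
Repeated addition: build up to 4Q.
2Q: tangent at (10, 19): λ = (3·10² + 1)/(2·19) ≡ 2/15. 15⁻¹ ≡ 20 (mod 23), so λ ≡ 2·20 ≡ 17.
  x = λ² - 10 - 10 = 289 - 20 ≡ 16; y = λ·(10 - 16) - 19 ≡ 17. → (16, 17)
3Q: (16, 17) + (10, 19). λ = (19 - 17)/(10 - 16) ≡ 2/17 mod 23. 17⁻¹ ≡ 19 (mod 23) since 17·19 = 323 ≡ 1, so λ ≡ 15.
  x = λ² - 16 - 10 = 225 - 26 ≡ 15; y = λ·(16 - 15) - 17 ≡ 21. → (15, 21)
4Q: (15, 21) + (10, 19). λ = (19 - 21)/(10 - 15) ≡ 21/18 mod 23. 18⁻¹ ≡ 9 (mod 23) since 18·9 = 162 ≡ 1, so λ ≡ 5.
  x = λ² - 15 - 10 = 25 - 25 ≡ 0; y = λ·(15 - 0) - 21 ≡ 8. → (0, 8)

(0, 8)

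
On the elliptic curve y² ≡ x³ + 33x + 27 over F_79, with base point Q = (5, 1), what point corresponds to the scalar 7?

Double-and-add on 7 = (111)₂. Start with Q = (5, 1) for the leading 1-bit.
double: tangent at (5, 1): λ = (3·5² + 33)/(2·1) ≡ 29/2. 2⁻¹ ≡ 40 (mod 79), so λ ≡ 29·40 ≡ 54.
  x = λ² - 5 - 5 = 2916 - 10 ≡ 62; y = λ·(5 - 62) - 1 ≡ 2. → (62, 2)
add Q: (62, 2) + (5, 1). λ = (1 - 2)/(5 - 62) ≡ 78/22 mod 79. 22⁻¹ ≡ 18 (mod 79), so λ ≡ 61.
  x = λ² - 62 - 5 = 3721 - 67 ≡ 20; y = λ·(62 - 20) - 2 ≡ 32. → (20, 32)
double: tangent at (20, 32): λ = (3·20² + 33)/(2·32) ≡ 48/64. 64⁻¹ ≡ 21 (mod 79) since 64·21 = 1344 ≡ 1, so λ ≡ 48·21 ≡ 60.
  x = λ² - 20 - 20 = 3600 - 40 ≡ 5; y = λ·(20 - 5) - 32 ≡ 78. → (5, 78)
add Q: (5, 78) + (5, 1): same x and y₁ ≡ -y₂, so the sum is O.

O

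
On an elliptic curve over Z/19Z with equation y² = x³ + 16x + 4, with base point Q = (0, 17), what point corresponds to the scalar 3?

(8, 6)

Repeated addition: build up to 3Q.
2Q: tangent at (0, 17): λ = (3·0² + 16)/(2·17) ≡ 16/15. 15⁻¹ ≡ 14 (mod 19) since 15·14 = 210 ≡ 1, so λ ≡ 16·14 ≡ 15.
  x = λ² - 0 - 0 = 225 - 0 ≡ 16; y = λ·(0 - 16) - 17 ≡ 9. → (16, 9)
3Q: (16, 9) + (0, 17). λ = (17 - 9)/(0 - 16) ≡ 8/3 mod 19. 3⁻¹ ≡ 13 (mod 19), so λ ≡ 9.
  x = λ² - 16 - 0 = 81 - 16 ≡ 8; y = λ·(16 - 8) - 9 ≡ 6. → (8, 6)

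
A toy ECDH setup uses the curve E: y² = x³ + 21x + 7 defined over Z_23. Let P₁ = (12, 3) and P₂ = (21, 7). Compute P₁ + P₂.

(22, 13)

(12, 3) + (21, 7). λ = (7 - 3)/(21 - 12) ≡ 4/9 mod 23. 9⁻¹ ≡ 18 (mod 23) since 9·18 = 162 ≡ 1, so λ ≡ 3.
  x = λ² - 12 - 21 = 9 - 33 ≡ 22; y = λ·(12 - 22) - 3 ≡ 13. → (22, 13)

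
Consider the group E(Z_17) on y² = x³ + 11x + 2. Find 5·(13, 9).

(12, 14)

Write G = (13, 9).
Double-and-add on 5 = (101)₂. Start with G = (13, 9) for the leading 1-bit.
double: tangent at (13, 9): λ = (3·13² + 11)/(2·9) ≡ 8/1. 1⁻¹ ≡ 1 (mod 17), so λ ≡ 8·1 ≡ 8.
  x = λ² - 13 - 13 = 64 - 26 ≡ 4; y = λ·(13 - 4) - 9 ≡ 12. → (4, 12)
double: tangent at (4, 12): λ = (3·4² + 11)/(2·12) ≡ 8/7. 7⁻¹ ≡ 5 (mod 17), so λ ≡ 8·5 ≡ 6.
  x = λ² - 4 - 4 = 36 - 8 ≡ 11; y = λ·(4 - 11) - 12 ≡ 14. → (11, 14)
add G: (11, 14) + (13, 9). λ = (9 - 14)/(13 - 11) ≡ 12/2 mod 17. 2⁻¹ ≡ 9 (mod 17), so λ ≡ 6.
  x = λ² - 11 - 13 = 36 - 24 ≡ 12; y = λ·(11 - 12) - 14 ≡ 14. → (12, 14)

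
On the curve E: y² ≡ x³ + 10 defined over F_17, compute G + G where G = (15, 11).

tangent at (15, 11): λ = (3·15² + 0)/(2·11) ≡ 12/5. 5⁻¹ ≡ 7 (mod 17) since 5·7 = 35 ≡ 1, so λ ≡ 12·7 ≡ 16.
  x = λ² - 15 - 15 = 256 - 30 ≡ 5; y = λ·(15 - 5) - 11 ≡ 13. → (5, 13)

(5, 13)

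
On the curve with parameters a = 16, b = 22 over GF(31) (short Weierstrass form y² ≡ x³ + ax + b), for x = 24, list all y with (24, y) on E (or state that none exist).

1, 30

x³ + 16x + 22 = 14230 ≡ 1 (mod 31).
Square roots of 1 mod 31: 1 and 30 (since 1² = 1 ≡ 1).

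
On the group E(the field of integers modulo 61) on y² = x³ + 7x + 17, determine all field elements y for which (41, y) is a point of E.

none

x³ + 7x + 17 = 69225 ≡ 51 (mod 61).
51 is a non-residue mod 61; no y exists.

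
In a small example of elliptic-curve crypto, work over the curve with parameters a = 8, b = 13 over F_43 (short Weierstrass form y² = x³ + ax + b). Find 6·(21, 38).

Write Q = (21, 38).
Repeated addition: build up to 6Q.
2Q: tangent at (21, 38): λ = (3·21² + 8)/(2·38) ≡ 41/33. 33⁻¹ ≡ 30 (mod 43) since 33·30 = 990 ≡ 1, so λ ≡ 41·30 ≡ 26.
  x = λ² - 21 - 21 = 676 - 42 ≡ 32; y = λ·(21 - 32) - 38 ≡ 20. → (32, 20)
3Q: (32, 20) + (21, 38). λ = (38 - 20)/(21 - 32) ≡ 18/32 mod 43. 32⁻¹ ≡ 39 (mod 43) since 32·39 = 1248 ≡ 1, so λ ≡ 14.
  x = λ² - 32 - 21 = 196 - 53 ≡ 14; y = λ·(32 - 14) - 20 ≡ 17. → (14, 17)
4Q: (14, 17) + (21, 38). λ = (38 - 17)/(21 - 14) ≡ 21/7 mod 43. 7⁻¹ ≡ 37 (mod 43), so λ ≡ 3.
  x = λ² - 14 - 21 = 9 - 35 ≡ 17; y = λ·(14 - 17) - 17 ≡ 17. → (17, 17)
5Q: (17, 17) + (21, 38). λ = (38 - 17)/(21 - 17) ≡ 21/4 mod 43. 4⁻¹ ≡ 11 (mod 43), so λ ≡ 16.
  x = λ² - 17 - 21 = 256 - 38 ≡ 3; y = λ·(17 - 3) - 17 ≡ 35. → (3, 35)
6Q: (3, 35) + (21, 38). λ = (38 - 35)/(21 - 3) ≡ 3/18 mod 43. 18⁻¹ ≡ 12 (mod 43), so λ ≡ 36.
  x = λ² - 3 - 21 = 1296 - 24 ≡ 25; y = λ·(3 - 25) - 35 ≡ 33. → (25, 33)

(25, 33)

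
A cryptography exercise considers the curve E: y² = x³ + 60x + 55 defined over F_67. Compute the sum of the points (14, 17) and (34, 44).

(14, 17) + (34, 44). λ = (44 - 17)/(34 - 14) ≡ 27/20 mod 67. 20⁻¹ ≡ 57 (mod 67) since 20·57 = 1140 ≡ 1, so λ ≡ 65.
  x = λ² - 14 - 34 = 4225 - 48 ≡ 23; y = λ·(14 - 23) - 17 ≡ 1. → (23, 1)

(23, 1)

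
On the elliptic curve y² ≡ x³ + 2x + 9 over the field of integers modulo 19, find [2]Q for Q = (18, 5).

(7, 10)

tangent at (18, 5): λ = (3·18² + 2)/(2·5) ≡ 5/10. 10⁻¹ ≡ 2 (mod 19), so λ ≡ 5·2 ≡ 10.
  x = λ² - 18 - 18 = 100 - 36 ≡ 7; y = λ·(18 - 7) - 5 ≡ 10. → (7, 10)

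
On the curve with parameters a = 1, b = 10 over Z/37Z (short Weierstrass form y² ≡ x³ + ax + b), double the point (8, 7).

tangent at (8, 7): λ = (3·8² + 1)/(2·7) ≡ 8/14. 14⁻¹ ≡ 8 (mod 37), so λ ≡ 8·8 ≡ 27.
  x = λ² - 8 - 8 = 729 - 16 ≡ 10; y = λ·(8 - 10) - 7 ≡ 13. → (10, 13)

(10, 13)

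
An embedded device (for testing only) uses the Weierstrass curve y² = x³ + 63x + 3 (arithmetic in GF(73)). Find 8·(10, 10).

(4, 10)

Write P = (10, 10).
Repeated addition: build up to 8P.
2P: tangent at (10, 10): λ = (3·10² + 63)/(2·10) ≡ 71/20. 20⁻¹ ≡ 11 (mod 73), so λ ≡ 71·11 ≡ 51.
  x = λ² - 10 - 10 = 2601 - 20 ≡ 26; y = λ·(10 - 26) - 10 ≡ 50. → (26, 50)
3P: (26, 50) + (10, 10). λ = (10 - 50)/(10 - 26) ≡ 33/57 mod 73. 57⁻¹ ≡ 41 (mod 73), so λ ≡ 39.
  x = λ² - 26 - 10 = 1521 - 36 ≡ 25; y = λ·(26 - 25) - 50 ≡ 62. → (25, 62)
4P: (25, 62) + (10, 10). λ = (10 - 62)/(10 - 25) ≡ 21/58 mod 73. 58⁻¹ ≡ 34 (mod 73), so λ ≡ 57.
  x = λ² - 25 - 10 = 3249 - 35 ≡ 2; y = λ·(25 - 2) - 62 ≡ 8. → (2, 8)
5P: (2, 8) + (10, 10). λ = (10 - 8)/(10 - 2) ≡ 2/8 mod 73. 8⁻¹ ≡ 64 (mod 73) since 8·64 = 512 ≡ 1, so λ ≡ 55.
  x = λ² - 2 - 10 = 3025 - 12 ≡ 20; y = λ·(2 - 20) - 8 ≡ 24. → (20, 24)
6P: (20, 24) + (10, 10). λ = (10 - 24)/(10 - 20) ≡ 59/63 mod 73. 63⁻¹ ≡ 51 (mod 73), so λ ≡ 16.
  x = λ² - 20 - 10 = 256 - 30 ≡ 7; y = λ·(20 - 7) - 24 ≡ 38. → (7, 38)
7P: (7, 38) + (10, 10). λ = (10 - 38)/(10 - 7) ≡ 45/3 mod 73. 3⁻¹ ≡ 49 (mod 73), so λ ≡ 15.
  x = λ² - 7 - 10 = 225 - 17 ≡ 62; y = λ·(7 - 62) - 38 ≡ 13. → (62, 13)
8P: (62, 13) + (10, 10). λ = (10 - 13)/(10 - 62) ≡ 70/21 mod 73. 21⁻¹ ≡ 7 (mod 73) since 21·7 = 147 ≡ 1, so λ ≡ 52.
  x = λ² - 62 - 10 = 2704 - 72 ≡ 4; y = λ·(62 - 4) - 13 ≡ 10. → (4, 10)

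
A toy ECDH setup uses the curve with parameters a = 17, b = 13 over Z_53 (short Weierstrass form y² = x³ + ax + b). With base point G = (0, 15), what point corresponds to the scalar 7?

(13, 29)

Repeated addition: build up to 7G.
2G: tangent at (0, 15): λ = (3·0² + 17)/(2·15) ≡ 17/30. 30⁻¹ ≡ 23 (mod 53), so λ ≡ 17·23 ≡ 20.
  x = λ² - 0 - 0 = 400 - 0 ≡ 29; y = λ·(0 - 29) - 15 ≡ 41. → (29, 41)
3G: (29, 41) + (0, 15). λ = (15 - 41)/(0 - 29) ≡ 27/24 mod 53. 24⁻¹ ≡ 42 (mod 53) since 24·42 = 1008 ≡ 1, so λ ≡ 21.
  x = λ² - 29 - 0 = 441 - 29 ≡ 41; y = λ·(29 - 41) - 41 ≡ 25. → (41, 25)
4G: (41, 25) + (0, 15). λ = (15 - 25)/(0 - 41) ≡ 43/12 mod 53. 12⁻¹ ≡ 31 (mod 53) since 12·31 = 372 ≡ 1, so λ ≡ 8.
  x = λ² - 41 - 0 = 64 - 41 ≡ 23; y = λ·(41 - 23) - 25 ≡ 13. → (23, 13)
5G: (23, 13) + (0, 15). λ = (15 - 13)/(0 - 23) ≡ 2/30 mod 53. 30⁻¹ ≡ 23 (mod 53), so λ ≡ 46.
  x = λ² - 23 - 0 = 2116 - 23 ≡ 26; y = λ·(23 - 26) - 13 ≡ 8. → (26, 8)
6G: (26, 8) + (0, 15). λ = (15 - 8)/(0 - 26) ≡ 7/27 mod 53. 27⁻¹ ≡ 2 (mod 53), so λ ≡ 14.
  x = λ² - 26 - 0 = 196 - 26 ≡ 11; y = λ·(26 - 11) - 8 ≡ 43. → (11, 43)
7G: (11, 43) + (0, 15). λ = (15 - 43)/(0 - 11) ≡ 25/42 mod 53. 42⁻¹ ≡ 24 (mod 53) since 42·24 = 1008 ≡ 1, so λ ≡ 17.
  x = λ² - 11 - 0 = 289 - 11 ≡ 13; y = λ·(11 - 13) - 43 ≡ 29. → (13, 29)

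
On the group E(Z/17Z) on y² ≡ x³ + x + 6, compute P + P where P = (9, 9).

(1, 5)

tangent at (9, 9): λ = (3·9² + 1)/(2·9) ≡ 6/1. 1⁻¹ ≡ 1 (mod 17), so λ ≡ 6·1 ≡ 6.
  x = λ² - 9 - 9 = 36 - 18 ≡ 1; y = λ·(9 - 1) - 9 ≡ 5. → (1, 5)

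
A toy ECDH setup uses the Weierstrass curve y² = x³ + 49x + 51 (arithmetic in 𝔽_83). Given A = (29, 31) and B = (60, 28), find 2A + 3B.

(82, 82)

First 2A:
Repeated addition: build up to 2A.
2A: tangent at (29, 31): λ = (3·29² + 49)/(2·31) ≡ 82/62. 62⁻¹ ≡ 79 (mod 83), so λ ≡ 82·79 ≡ 4.
  x = λ² - 29 - 29 = 16 - 58 ≡ 41; y = λ·(29 - 41) - 31 ≡ 4. → (41, 4)
2A = (41, 4).
Next 3B:
Repeated addition: build up to 3B.
2B: tangent at (60, 28): λ = (3·60² + 49)/(2·28) ≡ 59/56. 56⁻¹ ≡ 43 (mod 83), so λ ≡ 59·43 ≡ 47.
  x = λ² - 60 - 60 = 2209 - 120 ≡ 14; y = λ·(60 - 14) - 28 ≡ 59. → (14, 59)
3B: (14, 59) + (60, 28). λ = (28 - 59)/(60 - 14) ≡ 52/46 mod 83. 46⁻¹ ≡ 74 (mod 83), so λ ≡ 30.
  x = λ² - 14 - 60 = 900 - 74 ≡ 79; y = λ·(14 - 79) - 59 ≡ 66. → (79, 66)
3B = (79, 66).
Finally 2A + 3B:
(41, 4) + (79, 66). λ = (66 - 4)/(79 - 41) ≡ 62/38 mod 83. 38⁻¹ ≡ 59 (mod 83), so λ ≡ 6.
  x = λ² - 41 - 79 = 36 - 120 ≡ 82; y = λ·(41 - 82) - 4 ≡ 82. → (82, 82)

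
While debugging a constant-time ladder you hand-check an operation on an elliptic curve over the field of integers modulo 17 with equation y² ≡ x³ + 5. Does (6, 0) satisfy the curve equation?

yes

y² = 0² ≡ 0; x³ + 0x + 5 = 221 ≡ 0 (mod 17). 0 = 0.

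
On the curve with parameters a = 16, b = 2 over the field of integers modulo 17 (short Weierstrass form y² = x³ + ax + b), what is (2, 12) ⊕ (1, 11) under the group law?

(2, 12) + (1, 11). λ = (11 - 12)/(1 - 2) ≡ 16/16 mod 17. 16⁻¹ ≡ 16 (mod 17) since 16·16 = 256 ≡ 1, so λ ≡ 1.
  x = λ² - 2 - 1 = 1 - 3 ≡ 15; y = λ·(2 - 15) - 12 ≡ 9. → (15, 9)

(15, 9)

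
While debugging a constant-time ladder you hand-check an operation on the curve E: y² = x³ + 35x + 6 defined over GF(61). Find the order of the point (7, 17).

2P: tangent at (7, 17): λ = (3·7² + 35)/(2·17) ≡ 60/34. 34⁻¹ ≡ 9 (mod 61) since 34·9 = 306 ≡ 1, so λ ≡ 60·9 ≡ 52.
  x = λ² - 7 - 7 = 2704 - 14 ≡ 6; y = λ·(7 - 6) - 17 ≡ 35. → (6, 35)
3P: (6, 35) + (7, 17). λ = (17 - 35)/(7 - 6) ≡ 43/1 mod 61. 1⁻¹ ≡ 1 (mod 61) since 1·1 = 1 ≡ 1, so λ ≡ 43.
  x = λ² - 6 - 7 = 1849 - 13 ≡ 6; y = λ·(6 - 6) - 35 ≡ 26. → (6, 26)
4P: (6, 26) + (7, 17). λ = (17 - 26)/(7 - 6) ≡ 52/1 mod 61. 1⁻¹ ≡ 1 (mod 61), so λ ≡ 52.
  x = λ² - 6 - 7 = 2704 - 13 ≡ 7; y = λ·(6 - 7) - 26 ≡ 44. → (7, 44)
5P: (7, 44) + (7, 17): same x and y₁ ≡ -y₂, so the sum is the point at infinity.
5P = the point at infinity, so the order is 5.

5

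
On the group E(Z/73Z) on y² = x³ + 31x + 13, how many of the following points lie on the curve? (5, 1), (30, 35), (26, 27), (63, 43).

3

(5, 1): 1² ≡ 1, rhs ≡ 1 → on.
(30, 35): 35² ≡ 57, rhs ≡ 57 → on.
(26, 27): 27² ≡ 72, rhs ≡ 72 → on.
(63, 43): 43² ≡ 24, rhs ≡ 17 → off.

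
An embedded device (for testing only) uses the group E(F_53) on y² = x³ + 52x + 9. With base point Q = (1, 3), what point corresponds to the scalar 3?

Repeated addition: build up to 3Q.
2Q: tangent at (1, 3): λ = (3·1² + 52)/(2·3) ≡ 2/6. 6⁻¹ ≡ 9 (mod 53) since 6·9 = 54 ≡ 1, so λ ≡ 2·9 ≡ 18.
  x = λ² - 1 - 1 = 324 - 2 ≡ 4; y = λ·(1 - 4) - 3 ≡ 49. → (4, 49)
3Q: (4, 49) + (1, 3). λ = (3 - 49)/(1 - 4) ≡ 7/50 mod 53. 50⁻¹ ≡ 35 (mod 53), so λ ≡ 33.
  x = λ² - 4 - 1 = 1089 - 5 ≡ 24; y = λ·(4 - 24) - 49 ≡ 33. → (24, 33)

(24, 33)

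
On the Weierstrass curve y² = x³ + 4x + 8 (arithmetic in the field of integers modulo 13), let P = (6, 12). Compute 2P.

(4, 6)

tangent at (6, 12): λ = (3·6² + 4)/(2·12) ≡ 8/11. 11⁻¹ ≡ 6 (mod 13), so λ ≡ 8·6 ≡ 9.
  x = λ² - 6 - 6 = 81 - 12 ≡ 4; y = λ·(6 - 4) - 12 ≡ 6. → (4, 6)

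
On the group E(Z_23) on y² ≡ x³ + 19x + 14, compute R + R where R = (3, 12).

(17, 11)

tangent at (3, 12): λ = (3·3² + 19)/(2·12) ≡ 0/1. 1⁻¹ ≡ 1 (mod 23), so λ ≡ 0·1 ≡ 0.
  x = λ² - 3 - 3 = 0 - 6 ≡ 17; y = λ·(3 - 17) - 12 ≡ 11. → (17, 11)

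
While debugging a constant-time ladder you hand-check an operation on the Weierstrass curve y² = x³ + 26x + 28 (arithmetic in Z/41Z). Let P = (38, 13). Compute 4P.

(11, 13)

Repeated addition: build up to 4P.
2P: tangent at (38, 13): λ = (3·38² + 26)/(2·13) ≡ 12/26. 26⁻¹ ≡ 30 (mod 41), so λ ≡ 12·30 ≡ 32.
  x = λ² - 38 - 38 = 1024 - 76 ≡ 5; y = λ·(38 - 5) - 13 ≡ 18. → (5, 18)
3P: (5, 18) + (38, 13). λ = (13 - 18)/(38 - 5) ≡ 36/33 mod 41. 33⁻¹ ≡ 5 (mod 41) since 33·5 = 165 ≡ 1, so λ ≡ 16.
  x = λ² - 5 - 38 = 256 - 43 ≡ 8; y = λ·(5 - 8) - 18 ≡ 16. → (8, 16)
4P: (8, 16) + (38, 13). λ = (13 - 16)/(38 - 8) ≡ 38/30 mod 41. 30⁻¹ ≡ 26 (mod 41) since 30·26 = 780 ≡ 1, so λ ≡ 4.
  x = λ² - 8 - 38 = 16 - 46 ≡ 11; y = λ·(8 - 11) - 16 ≡ 13. → (11, 13)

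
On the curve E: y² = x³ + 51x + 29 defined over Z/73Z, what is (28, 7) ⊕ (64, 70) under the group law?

(16, 14)

(28, 7) + (64, 70). λ = (70 - 7)/(64 - 28) ≡ 63/36 mod 73. 36⁻¹ ≡ 71 (mod 73), so λ ≡ 20.
  x = λ² - 28 - 64 = 400 - 92 ≡ 16; y = λ·(28 - 16) - 7 ≡ 14. → (16, 14)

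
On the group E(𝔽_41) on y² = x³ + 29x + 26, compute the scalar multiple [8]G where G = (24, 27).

(11, 6)

Double-and-add on 8 = (1000)₂. Start with G = (24, 27) for the leading 1-bit.
double: tangent at (24, 27): λ = (3·24² + 29)/(2·27) ≡ 35/13. 13⁻¹ ≡ 19 (mod 41), so λ ≡ 35·19 ≡ 9.
  x = λ² - 24 - 24 = 81 - 48 ≡ 33; y = λ·(24 - 33) - 27 ≡ 15. → (33, 15)
double: tangent at (33, 15): λ = (3·33² + 29)/(2·15) ≡ 16/30. 30⁻¹ ≡ 26 (mod 41) since 30·26 = 780 ≡ 1, so λ ≡ 16·26 ≡ 6.
  x = λ² - 33 - 33 = 36 - 66 ≡ 11; y = λ·(33 - 11) - 15 ≡ 35. → (11, 35)
double: tangent at (11, 35): λ = (3·11² + 29)/(2·35) ≡ 23/29. 29⁻¹ ≡ 17 (mod 41) since 29·17 = 493 ≡ 1, so λ ≡ 23·17 ≡ 22.
  x = λ² - 11 - 11 = 484 - 22 ≡ 11; y = λ·(11 - 11) - 35 ≡ 6. → (11, 6)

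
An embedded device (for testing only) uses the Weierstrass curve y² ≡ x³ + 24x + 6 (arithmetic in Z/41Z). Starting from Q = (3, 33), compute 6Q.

(37, 16)

Double-and-add on 6 = (110)₂. Start with Q = (3, 33) for the leading 1-bit.
double: tangent at (3, 33): λ = (3·3² + 24)/(2·33) ≡ 10/25. 25⁻¹ ≡ 23 (mod 41), so λ ≡ 10·23 ≡ 25.
  x = λ² - 3 - 3 = 625 - 6 ≡ 4; y = λ·(3 - 4) - 33 ≡ 24. → (4, 24)
add Q: (4, 24) + (3, 33). λ = (33 - 24)/(3 - 4) ≡ 9/40 mod 41. 40⁻¹ ≡ 40 (mod 41), so λ ≡ 32.
  x = λ² - 4 - 3 = 1024 - 7 ≡ 33; y = λ·(4 - 33) - 24 ≡ 32. → (33, 32)
double: tangent at (33, 32): λ = (3·33² + 24)/(2·32) ≡ 11/23. 23⁻¹ ≡ 25 (mod 41), so λ ≡ 11·25 ≡ 29.
  x = λ² - 33 - 33 = 841 - 66 ≡ 37; y = λ·(33 - 37) - 32 ≡ 16. → (37, 16)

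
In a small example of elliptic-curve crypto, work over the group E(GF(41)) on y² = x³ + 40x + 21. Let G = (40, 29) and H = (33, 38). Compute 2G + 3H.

(26, 8)

First 2G:
Repeated addition: build up to 2G.
2G: tangent at (40, 29): λ = (3·40² + 40)/(2·29) ≡ 2/17. 17⁻¹ ≡ 29 (mod 41) since 17·29 = 493 ≡ 1, so λ ≡ 2·29 ≡ 17.
  x = λ² - 40 - 40 = 289 - 80 ≡ 4; y = λ·(40 - 4) - 29 ≡ 9. → (4, 9)
2G = (4, 9).
Next 3H:
Repeated addition: build up to 3H.
2H: tangent at (33, 38): λ = (3·33² + 40)/(2·38) ≡ 27/35. 35⁻¹ ≡ 34 (mod 41), so λ ≡ 27·34 ≡ 16.
  x = λ² - 33 - 33 = 256 - 66 ≡ 26; y = λ·(33 - 26) - 38 ≡ 33. → (26, 33)
3H: (26, 33) + (33, 38). λ = (38 - 33)/(33 - 26) ≡ 5/7 mod 41. 7⁻¹ ≡ 6 (mod 41), so λ ≡ 30.
  x = λ² - 26 - 33 = 900 - 59 ≡ 21; y = λ·(26 - 21) - 33 ≡ 35. → (21, 35)
3H = (21, 35).
Finally 2G + 3H:
(4, 9) + (21, 35). λ = (35 - 9)/(21 - 4) ≡ 26/17 mod 41. 17⁻¹ ≡ 29 (mod 41), so λ ≡ 16.
  x = λ² - 4 - 21 = 256 - 25 ≡ 26; y = λ·(4 - 26) - 9 ≡ 8. → (26, 8)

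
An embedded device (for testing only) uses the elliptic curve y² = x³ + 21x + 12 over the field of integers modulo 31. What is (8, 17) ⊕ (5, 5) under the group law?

(8, 17) + (5, 5). λ = (5 - 17)/(5 - 8) ≡ 19/28 mod 31. 28⁻¹ ≡ 10 (mod 31) since 28·10 = 280 ≡ 1, so λ ≡ 4.
  x = λ² - 8 - 5 = 16 - 13 ≡ 3; y = λ·(8 - 3) - 17 ≡ 3. → (3, 3)

(3, 3)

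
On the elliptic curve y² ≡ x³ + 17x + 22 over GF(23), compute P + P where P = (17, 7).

tangent at (17, 7): λ = (3·17² + 17)/(2·7) ≡ 10/14. 14⁻¹ ≡ 5 (mod 23), so λ ≡ 10·5 ≡ 4.
  x = λ² - 17 - 17 = 16 - 34 ≡ 5; y = λ·(17 - 5) - 7 ≡ 18. → (5, 18)

(5, 18)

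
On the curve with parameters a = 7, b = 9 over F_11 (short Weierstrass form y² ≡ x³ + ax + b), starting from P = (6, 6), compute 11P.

(8, 7)

Repeated addition: build up to 11P.
2P: tangent at (6, 6): λ = (3·6² + 7)/(2·6) ≡ 5/1. 1⁻¹ ≡ 1 (mod 11), so λ ≡ 5·1 ≡ 5.
  x = λ² - 6 - 6 = 25 - 12 ≡ 2; y = λ·(6 - 2) - 6 ≡ 3. → (2, 3)
3P: (2, 3) + (6, 6). λ = (6 - 3)/(6 - 2) ≡ 3/4 mod 11. 4⁻¹ ≡ 3 (mod 11) since 4·3 = 12 ≡ 1, so λ ≡ 9.
  x = λ² - 2 - 6 = 81 - 8 ≡ 7; y = λ·(2 - 7) - 3 ≡ 7. → (7, 7)
4P: (7, 7) + (6, 6). λ = (6 - 7)/(6 - 7) ≡ 10/10 mod 11. 10⁻¹ ≡ 10 (mod 11) since 10·10 = 100 ≡ 1, so λ ≡ 1.
  x = λ² - 7 - 6 = 1 - 13 ≡ 10; y = λ·(7 - 10) - 7 ≡ 1. → (10, 1)
5P: (10, 1) + (6, 6). λ = (6 - 1)/(6 - 10) ≡ 5/7 mod 11. 7⁻¹ ≡ 8 (mod 11) since 7·8 = 56 ≡ 1, so λ ≡ 7.
  x = λ² - 10 - 6 = 49 - 16 ≡ 0; y = λ·(10 - 0) - 1 ≡ 3. → (0, 3)
6P: (0, 3) + (6, 6). λ = (6 - 3)/(6 - 0) ≡ 3/6 mod 11. 6⁻¹ ≡ 2 (mod 11), so λ ≡ 6.
  x = λ² - 0 - 6 = 36 - 6 ≡ 8; y = λ·(0 - 8) - 3 ≡ 4. → (8, 4)
7P: (8, 4) + (6, 6). λ = (6 - 4)/(6 - 8) ≡ 2/9 mod 11. 9⁻¹ ≡ 5 (mod 11), so λ ≡ 10.
  x = λ² - 8 - 6 = 100 - 14 ≡ 9; y = λ·(8 - 9) - 4 ≡ 8. → (9, 8)
8P: (9, 8) + (6, 6). λ = (6 - 8)/(6 - 9) ≡ 9/8 mod 11. 8⁻¹ ≡ 7 (mod 11), so λ ≡ 8.
  x = λ² - 9 - 6 = 64 - 15 ≡ 5; y = λ·(9 - 5) - 8 ≡ 2. → (5, 2)
9P: (5, 2) + (6, 6). λ = (6 - 2)/(6 - 5) ≡ 4/1 mod 11. 1⁻¹ ≡ 1 (mod 11), so λ ≡ 4.
  x = λ² - 5 - 6 = 16 - 11 ≡ 5; y = λ·(5 - 5) - 2 ≡ 9. → (5, 9)
10P: (5, 9) + (6, 6). λ = (6 - 9)/(6 - 5) ≡ 8/1 mod 11. 1⁻¹ ≡ 1 (mod 11), so λ ≡ 8.
  x = λ² - 5 - 6 = 64 - 11 ≡ 9; y = λ·(5 - 9) - 9 ≡ 3. → (9, 3)
11P: (9, 3) + (6, 6). λ = (6 - 3)/(6 - 9) ≡ 3/8 mod 11. 8⁻¹ ≡ 7 (mod 11), so λ ≡ 10.
  x = λ² - 9 - 6 = 100 - 15 ≡ 8; y = λ·(9 - 8) - 3 ≡ 7. → (8, 7)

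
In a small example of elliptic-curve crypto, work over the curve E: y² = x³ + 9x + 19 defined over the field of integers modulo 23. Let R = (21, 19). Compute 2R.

tangent at (21, 19): λ = (3·21² + 9)/(2·19) ≡ 21/15. 15⁻¹ ≡ 20 (mod 23) since 15·20 = 300 ≡ 1, so λ ≡ 21·20 ≡ 6.
  x = λ² - 21 - 21 = 36 - 42 ≡ 17; y = λ·(21 - 17) - 19 ≡ 5. → (17, 5)

(17, 5)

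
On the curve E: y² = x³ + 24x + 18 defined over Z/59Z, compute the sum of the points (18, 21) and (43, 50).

(18, 21) + (43, 50). λ = (50 - 21)/(43 - 18) ≡ 29/25 mod 59. 25⁻¹ ≡ 26 (mod 59), so λ ≡ 46.
  x = λ² - 18 - 43 = 2116 - 61 ≡ 49; y = λ·(18 - 49) - 21 ≡ 28. → (49, 28)

(49, 28)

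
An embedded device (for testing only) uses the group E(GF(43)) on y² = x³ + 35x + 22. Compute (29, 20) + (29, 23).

The two points share x = 29 and their y-coordinates satisfy 20 + 23 ≡ 0 (mod 43), so they are inverses. Their sum is O.

O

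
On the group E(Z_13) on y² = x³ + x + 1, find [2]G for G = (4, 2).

(8, 1)

tangent at (4, 2): λ = (3·4² + 1)/(2·2) ≡ 10/4. 4⁻¹ ≡ 10 (mod 13), so λ ≡ 10·10 ≡ 9.
  x = λ² - 4 - 4 = 81 - 8 ≡ 8; y = λ·(4 - 8) - 2 ≡ 1. → (8, 1)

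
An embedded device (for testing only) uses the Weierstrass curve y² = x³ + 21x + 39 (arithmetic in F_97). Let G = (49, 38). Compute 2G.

(92, 10)

tangent at (49, 38): λ = (3·49² + 21)/(2·38) ≡ 46/76. 76⁻¹ ≡ 60 (mod 97), so λ ≡ 46·60 ≡ 44.
  x = λ² - 49 - 49 = 1936 - 98 ≡ 92; y = λ·(49 - 92) - 38 ≡ 10. → (92, 10)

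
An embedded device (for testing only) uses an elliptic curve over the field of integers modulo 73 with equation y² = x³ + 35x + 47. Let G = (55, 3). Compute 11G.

Repeated addition: build up to 11G.
2G: tangent at (55, 3): λ = (3·55² + 35)/(2·3) ≡ 58/6. 6⁻¹ ≡ 61 (mod 73), so λ ≡ 58·61 ≡ 34.
  x = λ² - 55 - 55 = 1156 - 110 ≡ 24; y = λ·(55 - 24) - 3 ≡ 29. → (24, 29)
3G: (24, 29) + (55, 3). λ = (3 - 29)/(55 - 24) ≡ 47/31 mod 73. 31⁻¹ ≡ 33 (mod 73) since 31·33 = 1023 ≡ 1, so λ ≡ 18.
  x = λ² - 24 - 55 = 324 - 79 ≡ 26; y = λ·(24 - 26) - 29 ≡ 8. → (26, 8)
4G: (26, 8) + (55, 3). λ = (3 - 8)/(55 - 26) ≡ 68/29 mod 73. 29⁻¹ ≡ 68 (mod 73) since 29·68 = 1972 ≡ 1, so λ ≡ 25.
  x = λ² - 26 - 55 = 625 - 81 ≡ 33; y = λ·(26 - 33) - 8 ≡ 36. → (33, 36)
5G: (33, 36) + (55, 3). λ = (3 - 36)/(55 - 33) ≡ 40/22 mod 73. 22⁻¹ ≡ 10 (mod 73), so λ ≡ 35.
  x = λ² - 33 - 55 = 1225 - 88 ≡ 42; y = λ·(33 - 42) - 36 ≡ 14. → (42, 14)
6G: (42, 14) + (55, 3). λ = (3 - 14)/(55 - 42) ≡ 62/13 mod 73. 13⁻¹ ≡ 45 (mod 73) since 13·45 = 585 ≡ 1, so λ ≡ 16.
  x = λ² - 42 - 55 = 256 - 97 ≡ 13; y = λ·(42 - 13) - 14 ≡ 12. → (13, 12)
7G: (13, 12) + (55, 3). λ = (3 - 12)/(55 - 13) ≡ 64/42 mod 73. 42⁻¹ ≡ 40 (mod 73) since 42·40 = 1680 ≡ 1, so λ ≡ 5.
  x = λ² - 13 - 55 = 25 - 68 ≡ 30; y = λ·(13 - 30) - 12 ≡ 49. → (30, 49)
8G: (30, 49) + (55, 3). λ = (3 - 49)/(55 - 30) ≡ 27/25 mod 73. 25⁻¹ ≡ 38 (mod 73), so λ ≡ 4.
  x = λ² - 30 - 55 = 16 - 85 ≡ 4; y = λ·(30 - 4) - 49 ≡ 55. → (4, 55)
9G: (4, 55) + (55, 3). λ = (3 - 55)/(55 - 4) ≡ 21/51 mod 73. 51⁻¹ ≡ 63 (mod 73), so λ ≡ 9.
  x = λ² - 4 - 55 = 81 - 59 ≡ 22; y = λ·(4 - 22) - 55 ≡ 2. → (22, 2)
10G: (22, 2) + (55, 3). λ = (3 - 2)/(55 - 22) ≡ 1/33 mod 73. 33⁻¹ ≡ 31 (mod 73) since 33·31 = 1023 ≡ 1, so λ ≡ 31.
  x = λ² - 22 - 55 = 961 - 77 ≡ 8; y = λ·(22 - 8) - 2 ≡ 67. → (8, 67)
11G: (8, 67) + (55, 3). λ = (3 - 67)/(55 - 8) ≡ 9/47 mod 73. 47⁻¹ ≡ 14 (mod 73), so λ ≡ 53.
  x = λ² - 8 - 55 = 2809 - 63 ≡ 45; y = λ·(8 - 45) - 67 ≡ 16. → (45, 16)

(45, 16)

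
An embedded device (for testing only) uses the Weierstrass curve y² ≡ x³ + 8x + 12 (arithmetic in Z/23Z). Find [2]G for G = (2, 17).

tangent at (2, 17): λ = (3·2² + 8)/(2·17) ≡ 20/11. 11⁻¹ ≡ 21 (mod 23), so λ ≡ 20·21 ≡ 6.
  x = λ² - 2 - 2 = 36 - 4 ≡ 9; y = λ·(2 - 9) - 17 ≡ 10. → (9, 10)

(9, 10)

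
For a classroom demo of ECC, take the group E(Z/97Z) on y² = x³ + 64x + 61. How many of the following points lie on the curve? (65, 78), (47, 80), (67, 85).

(65, 78): 78² ≡ 70, rhs ≡ 68 → off.
(47, 80): 80² ≡ 95, rhs ≡ 95 → on.
(67, 85): 85² ≡ 47, rhs ≡ 47 → on.

2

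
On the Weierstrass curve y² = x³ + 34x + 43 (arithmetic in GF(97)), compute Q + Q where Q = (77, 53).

tangent at (77, 53): λ = (3·77² + 34)/(2·53) ≡ 70/9. 9⁻¹ ≡ 54 (mod 97), so λ ≡ 70·54 ≡ 94.
  x = λ² - 77 - 77 = 8836 - 154 ≡ 49; y = λ·(77 - 49) - 53 ≡ 57. → (49, 57)

(49, 57)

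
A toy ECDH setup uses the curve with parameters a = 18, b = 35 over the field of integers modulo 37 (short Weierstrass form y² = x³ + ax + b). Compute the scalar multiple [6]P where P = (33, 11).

Double-and-add on 6 = (110)₂. Start with P = (33, 11) for the leading 1-bit.
double: tangent at (33, 11): λ = (3·33² + 18)/(2·11) ≡ 29/22. 22⁻¹ ≡ 32 (mod 37), so λ ≡ 29·32 ≡ 3.
  x = λ² - 33 - 33 = 9 - 66 ≡ 17; y = λ·(33 - 17) - 11 ≡ 0. → (17, 0)
add P: (17, 0) + (33, 11). λ = (11 - 0)/(33 - 17) ≡ 11/16 mod 37. 16⁻¹ ≡ 7 (mod 37), so λ ≡ 3.
  x = λ² - 17 - 33 = 9 - 50 ≡ 33; y = λ·(17 - 33) - 0 ≡ 26. → (33, 26)
double: tangent at (33, 26): λ = (3·33² + 18)/(2·26) ≡ 29/15. 15⁻¹ ≡ 5 (mod 37), so λ ≡ 29·5 ≡ 34.
  x = λ² - 33 - 33 = 1156 - 66 ≡ 17; y = λ·(33 - 17) - 26 ≡ 0. → (17, 0)

(17, 0)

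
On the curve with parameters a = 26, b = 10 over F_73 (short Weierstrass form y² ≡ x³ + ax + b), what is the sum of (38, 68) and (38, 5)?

The two points share x = 38 and their y-coordinates satisfy 68 + 5 ≡ 0 (mod 73), so they are inverses. Their sum is ∞.

O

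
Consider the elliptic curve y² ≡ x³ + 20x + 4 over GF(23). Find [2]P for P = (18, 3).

(16, 21)

tangent at (18, 3): λ = (3·18² + 20)/(2·3) ≡ 3/6. 6⁻¹ ≡ 4 (mod 23), so λ ≡ 3·4 ≡ 12.
  x = λ² - 18 - 18 = 144 - 36 ≡ 16; y = λ·(18 - 16) - 3 ≡ 21. → (16, 21)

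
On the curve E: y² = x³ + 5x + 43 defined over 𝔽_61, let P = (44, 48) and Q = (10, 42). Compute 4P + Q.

First 4P:
Repeated addition: build up to 4P.
2P: tangent at (44, 48): λ = (3·44² + 5)/(2·48) ≡ 18/35. 35⁻¹ ≡ 7 (mod 61), so λ ≡ 18·7 ≡ 4.
  x = λ² - 44 - 44 = 16 - 88 ≡ 50; y = λ·(44 - 50) - 48 ≡ 50. → (50, 50)
3P: (50, 50) + (44, 48). λ = (48 - 50)/(44 - 50) ≡ 59/55 mod 61. 55⁻¹ ≡ 10 (mod 61), so λ ≡ 41.
  x = λ² - 50 - 44 = 1681 - 94 ≡ 1; y = λ·(50 - 1) - 50 ≡ 7. → (1, 7)
4P: (1, 7) + (44, 48). λ = (48 - 7)/(44 - 1) ≡ 41/43 mod 61. 43⁻¹ ≡ 44 (mod 61) since 43·44 = 1892 ≡ 1, so λ ≡ 35.
  x = λ² - 1 - 44 = 1225 - 45 ≡ 21; y = λ·(1 - 21) - 7 ≡ 25. → (21, 25)
4P = (21, 25).
Finally 4P + Q:
(21, 25) + (10, 42). λ = (42 - 25)/(10 - 21) ≡ 17/50 mod 61. 50⁻¹ ≡ 11 (mod 61) since 50·11 = 550 ≡ 1, so λ ≡ 4.
  x = λ² - 21 - 10 = 16 - 31 ≡ 46; y = λ·(21 - 46) - 25 ≡ 58. → (46, 58)

(46, 58)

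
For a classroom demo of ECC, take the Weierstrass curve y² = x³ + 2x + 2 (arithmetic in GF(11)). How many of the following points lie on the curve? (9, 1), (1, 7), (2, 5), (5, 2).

3

(9, 1): 1² ≡ 1, rhs ≡ 1 → on.
(1, 7): 7² ≡ 5, rhs ≡ 5 → on.
(2, 5): 5² ≡ 3, rhs ≡ 3 → on.
(5, 2): 2² ≡ 4, rhs ≡ 5 → off.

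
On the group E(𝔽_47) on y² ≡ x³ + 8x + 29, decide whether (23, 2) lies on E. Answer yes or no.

no

y² = 2² ≡ 4; x³ + 8x + 29 = 12380 ≡ 19 (mod 47). 4 ≠ 19.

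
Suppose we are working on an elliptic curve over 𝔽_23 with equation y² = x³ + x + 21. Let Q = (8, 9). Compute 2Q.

tangent at (8, 9): λ = (3·8² + 1)/(2·9) ≡ 9/18. 18⁻¹ ≡ 9 (mod 23), so λ ≡ 9·9 ≡ 12.
  x = λ² - 8 - 8 = 144 - 16 ≡ 13; y = λ·(8 - 13) - 9 ≡ 0. → (13, 0)

(13, 0)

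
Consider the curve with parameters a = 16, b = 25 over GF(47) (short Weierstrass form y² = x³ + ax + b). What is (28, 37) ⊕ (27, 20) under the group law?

(46, 33)

(28, 37) + (27, 20). λ = (20 - 37)/(27 - 28) ≡ 30/46 mod 47. 46⁻¹ ≡ 46 (mod 47), so λ ≡ 17.
  x = λ² - 28 - 27 = 289 - 55 ≡ 46; y = λ·(28 - 46) - 37 ≡ 33. → (46, 33)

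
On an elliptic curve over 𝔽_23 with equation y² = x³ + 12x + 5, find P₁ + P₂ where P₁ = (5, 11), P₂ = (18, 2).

(5, 11) + (18, 2). λ = (2 - 11)/(18 - 5) ≡ 14/13 mod 23. 13⁻¹ ≡ 16 (mod 23), so λ ≡ 17.
  x = λ² - 5 - 18 = 289 - 23 ≡ 13; y = λ·(5 - 13) - 11 ≡ 14. → (13, 14)

(13, 14)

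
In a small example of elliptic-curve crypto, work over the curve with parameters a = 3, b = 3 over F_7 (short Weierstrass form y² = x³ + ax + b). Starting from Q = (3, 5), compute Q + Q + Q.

O

Repeated addition: build up to 3Q.
2Q: tangent at (3, 5): λ = (3·3² + 3)/(2·5) ≡ 2/3. 3⁻¹ ≡ 5 (mod 7) since 3·5 = 15 ≡ 1, so λ ≡ 2·5 ≡ 3.
  x = λ² - 3 - 3 = 9 - 6 ≡ 3; y = λ·(3 - 3) - 5 ≡ 2. → (3, 2)
3Q: (3, 2) + (3, 5): same x and y₁ ≡ -y₂, so the sum is the point at infinity.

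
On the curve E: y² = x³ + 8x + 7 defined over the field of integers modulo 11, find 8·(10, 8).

(9, 7)

Write G = (10, 8).
Repeated addition: build up to 8G.
2G: tangent at (10, 8): λ = (3·10² + 8)/(2·8) ≡ 0/5. 5⁻¹ ≡ 9 (mod 11), so λ ≡ 0·9 ≡ 0.
  x = λ² - 10 - 10 = 0 - 20 ≡ 2; y = λ·(10 - 2) - 8 ≡ 3. → (2, 3)
3G: (2, 3) + (10, 8). λ = (8 - 3)/(10 - 2) ≡ 5/8 mod 11. 8⁻¹ ≡ 7 (mod 11), so λ ≡ 2.
  x = λ² - 2 - 10 = 4 - 12 ≡ 3; y = λ·(2 - 3) - 3 ≡ 6. → (3, 6)
4G: (3, 6) + (10, 8). λ = (8 - 6)/(10 - 3) ≡ 2/7 mod 11. 7⁻¹ ≡ 8 (mod 11), so λ ≡ 5.
  x = λ² - 3 - 10 = 25 - 13 ≡ 1; y = λ·(3 - 1) - 6 ≡ 4. → (1, 4)
5G: (1, 4) + (10, 8). λ = (8 - 4)/(10 - 1) ≡ 4/9 mod 11. 9⁻¹ ≡ 5 (mod 11), so λ ≡ 9.
  x = λ² - 1 - 10 = 81 - 11 ≡ 4; y = λ·(1 - 4) - 4 ≡ 2. → (4, 2)
6G: (4, 2) + (10, 8). λ = (8 - 2)/(10 - 4) ≡ 6/6 mod 11. 6⁻¹ ≡ 2 (mod 11) since 6·2 = 12 ≡ 1, so λ ≡ 1.
  x = λ² - 4 - 10 = 1 - 14 ≡ 9; y = λ·(4 - 9) - 2 ≡ 4. → (9, 4)
7G: (9, 4) + (10, 8). λ = (8 - 4)/(10 - 9) ≡ 4/1 mod 11. 1⁻¹ ≡ 1 (mod 11) since 1·1 = 1 ≡ 1, so λ ≡ 4.
  x = λ² - 9 - 10 = 16 - 19 ≡ 8; y = λ·(9 - 8) - 4 ≡ 0. → (8, 0)
8G: (8, 0) + (10, 8). λ = (8 - 0)/(10 - 8) ≡ 8/2 mod 11. 2⁻¹ ≡ 6 (mod 11) since 2·6 = 12 ≡ 1, so λ ≡ 4.
  x = λ² - 8 - 10 = 16 - 18 ≡ 9; y = λ·(8 - 9) - 0 ≡ 7. → (9, 7)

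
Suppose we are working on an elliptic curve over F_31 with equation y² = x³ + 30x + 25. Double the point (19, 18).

tangent at (19, 18): λ = (3·19² + 30)/(2·18) ≡ 28/5. 5⁻¹ ≡ 25 (mod 31) since 5·25 = 125 ≡ 1, so λ ≡ 28·25 ≡ 18.
  x = λ² - 19 - 19 = 324 - 38 ≡ 7; y = λ·(19 - 7) - 18 ≡ 12. → (7, 12)

(7, 12)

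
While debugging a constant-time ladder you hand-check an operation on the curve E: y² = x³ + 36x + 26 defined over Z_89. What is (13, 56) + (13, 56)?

(29, 19)

tangent at (13, 56): λ = (3·13² + 36)/(2·56) ≡ 9/23. 23⁻¹ ≡ 31 (mod 89), so λ ≡ 9·31 ≡ 12.
  x = λ² - 13 - 13 = 144 - 26 ≡ 29; y = λ·(13 - 29) - 56 ≡ 19. → (29, 19)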